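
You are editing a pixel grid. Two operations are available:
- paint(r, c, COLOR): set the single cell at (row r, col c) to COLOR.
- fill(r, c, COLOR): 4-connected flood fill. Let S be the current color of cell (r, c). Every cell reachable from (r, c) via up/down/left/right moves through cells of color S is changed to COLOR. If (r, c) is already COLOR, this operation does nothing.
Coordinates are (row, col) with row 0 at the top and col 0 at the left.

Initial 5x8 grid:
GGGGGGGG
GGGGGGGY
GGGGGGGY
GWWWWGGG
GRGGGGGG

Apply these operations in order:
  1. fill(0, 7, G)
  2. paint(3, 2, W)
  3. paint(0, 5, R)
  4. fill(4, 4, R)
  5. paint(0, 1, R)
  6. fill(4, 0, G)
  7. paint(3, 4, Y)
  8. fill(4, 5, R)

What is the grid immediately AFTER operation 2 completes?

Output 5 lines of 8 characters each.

Answer: GGGGGGGG
GGGGGGGY
GGGGGGGY
GWWWWGGG
GRGGGGGG

Derivation:
After op 1 fill(0,7,G) [0 cells changed]:
GGGGGGGG
GGGGGGGY
GGGGGGGY
GWWWWGGG
GRGGGGGG
After op 2 paint(3,2,W):
GGGGGGGG
GGGGGGGY
GGGGGGGY
GWWWWGGG
GRGGGGGG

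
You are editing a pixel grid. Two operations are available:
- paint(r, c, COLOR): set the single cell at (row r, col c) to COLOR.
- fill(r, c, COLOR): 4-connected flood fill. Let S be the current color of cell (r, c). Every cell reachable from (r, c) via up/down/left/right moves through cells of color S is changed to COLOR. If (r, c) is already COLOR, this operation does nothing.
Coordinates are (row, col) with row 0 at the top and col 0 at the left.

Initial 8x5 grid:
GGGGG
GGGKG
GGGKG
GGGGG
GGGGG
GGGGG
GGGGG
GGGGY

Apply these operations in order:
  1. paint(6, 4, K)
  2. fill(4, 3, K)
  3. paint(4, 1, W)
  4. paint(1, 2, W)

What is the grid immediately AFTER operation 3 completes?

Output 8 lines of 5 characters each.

After op 1 paint(6,4,K):
GGGGG
GGGKG
GGGKG
GGGGG
GGGGG
GGGGG
GGGGK
GGGGY
After op 2 fill(4,3,K) [36 cells changed]:
KKKKK
KKKKK
KKKKK
KKKKK
KKKKK
KKKKK
KKKKK
KKKKY
After op 3 paint(4,1,W):
KKKKK
KKKKK
KKKKK
KKKKK
KWKKK
KKKKK
KKKKK
KKKKY

Answer: KKKKK
KKKKK
KKKKK
KKKKK
KWKKK
KKKKK
KKKKK
KKKKY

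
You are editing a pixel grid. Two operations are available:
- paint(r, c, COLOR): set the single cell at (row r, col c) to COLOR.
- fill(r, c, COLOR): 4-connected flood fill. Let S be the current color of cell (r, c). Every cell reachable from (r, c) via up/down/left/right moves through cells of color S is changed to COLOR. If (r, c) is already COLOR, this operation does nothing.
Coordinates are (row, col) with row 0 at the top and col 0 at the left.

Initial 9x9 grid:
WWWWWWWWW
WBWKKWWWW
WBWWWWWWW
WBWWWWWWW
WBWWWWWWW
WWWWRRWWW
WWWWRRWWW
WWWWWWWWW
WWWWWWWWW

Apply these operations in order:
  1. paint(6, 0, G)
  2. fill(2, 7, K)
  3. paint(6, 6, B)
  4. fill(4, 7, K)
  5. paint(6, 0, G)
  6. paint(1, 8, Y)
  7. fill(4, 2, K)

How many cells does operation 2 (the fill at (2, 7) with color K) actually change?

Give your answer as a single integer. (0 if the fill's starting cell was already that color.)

Answer: 70

Derivation:
After op 1 paint(6,0,G):
WWWWWWWWW
WBWKKWWWW
WBWWWWWWW
WBWWWWWWW
WBWWWWWWW
WWWWRRWWW
GWWWRRWWW
WWWWWWWWW
WWWWWWWWW
After op 2 fill(2,7,K) [70 cells changed]:
KKKKKKKKK
KBKKKKKKK
KBKKKKKKK
KBKKKKKKK
KBKKKKKKK
KKKKRRKKK
GKKKRRKKK
KKKKKKKKK
KKKKKKKKK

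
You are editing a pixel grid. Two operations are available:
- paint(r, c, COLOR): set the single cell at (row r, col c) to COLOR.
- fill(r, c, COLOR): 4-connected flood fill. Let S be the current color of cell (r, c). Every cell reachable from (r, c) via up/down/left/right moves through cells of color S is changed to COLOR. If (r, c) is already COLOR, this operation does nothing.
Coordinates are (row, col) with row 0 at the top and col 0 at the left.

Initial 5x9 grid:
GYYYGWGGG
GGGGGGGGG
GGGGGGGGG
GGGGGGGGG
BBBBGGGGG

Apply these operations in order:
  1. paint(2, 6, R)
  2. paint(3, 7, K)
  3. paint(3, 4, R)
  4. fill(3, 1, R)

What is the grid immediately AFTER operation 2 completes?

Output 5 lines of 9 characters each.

Answer: GYYYGWGGG
GGGGGGGGG
GGGGGGRGG
GGGGGGGKG
BBBBGGGGG

Derivation:
After op 1 paint(2,6,R):
GYYYGWGGG
GGGGGGGGG
GGGGGGRGG
GGGGGGGGG
BBBBGGGGG
After op 2 paint(3,7,K):
GYYYGWGGG
GGGGGGGGG
GGGGGGRGG
GGGGGGGKG
BBBBGGGGG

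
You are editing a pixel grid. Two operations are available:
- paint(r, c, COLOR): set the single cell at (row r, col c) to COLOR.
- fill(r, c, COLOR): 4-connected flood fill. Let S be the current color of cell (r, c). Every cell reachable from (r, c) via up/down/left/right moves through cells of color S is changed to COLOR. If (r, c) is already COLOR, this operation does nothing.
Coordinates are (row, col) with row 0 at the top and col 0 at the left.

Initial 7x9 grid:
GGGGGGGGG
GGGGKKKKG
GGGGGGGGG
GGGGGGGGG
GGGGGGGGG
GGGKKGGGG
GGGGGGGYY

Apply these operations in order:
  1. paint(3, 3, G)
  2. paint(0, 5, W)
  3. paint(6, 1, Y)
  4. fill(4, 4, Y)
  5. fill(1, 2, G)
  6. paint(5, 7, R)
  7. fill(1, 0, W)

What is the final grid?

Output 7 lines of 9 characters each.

Answer: WWWWWWWWW
WWWWKKKKW
WWWWWWWWW
WWWWWWWWW
WWWWWWWWW
WWWKKWWRW
WWWWWWWWW

Derivation:
After op 1 paint(3,3,G):
GGGGGGGGG
GGGGKKKKG
GGGGGGGGG
GGGGGGGGG
GGGGGGGGG
GGGKKGGGG
GGGGGGGYY
After op 2 paint(0,5,W):
GGGGGWGGG
GGGGKKKKG
GGGGGGGGG
GGGGGGGGG
GGGGGGGGG
GGGKKGGGG
GGGGGGGYY
After op 3 paint(6,1,Y):
GGGGGWGGG
GGGGKKKKG
GGGGGGGGG
GGGGGGGGG
GGGGGGGGG
GGGKKGGGG
GYGGGGGYY
After op 4 fill(4,4,Y) [53 cells changed]:
YYYYYWYYY
YYYYKKKKY
YYYYYYYYY
YYYYYYYYY
YYYYYYYYY
YYYKKYYYY
YYYYYYYYY
After op 5 fill(1,2,G) [56 cells changed]:
GGGGGWGGG
GGGGKKKKG
GGGGGGGGG
GGGGGGGGG
GGGGGGGGG
GGGKKGGGG
GGGGGGGGG
After op 6 paint(5,7,R):
GGGGGWGGG
GGGGKKKKG
GGGGGGGGG
GGGGGGGGG
GGGGGGGGG
GGGKKGGRG
GGGGGGGGG
After op 7 fill(1,0,W) [55 cells changed]:
WWWWWWWWW
WWWWKKKKW
WWWWWWWWW
WWWWWWWWW
WWWWWWWWW
WWWKKWWRW
WWWWWWWWW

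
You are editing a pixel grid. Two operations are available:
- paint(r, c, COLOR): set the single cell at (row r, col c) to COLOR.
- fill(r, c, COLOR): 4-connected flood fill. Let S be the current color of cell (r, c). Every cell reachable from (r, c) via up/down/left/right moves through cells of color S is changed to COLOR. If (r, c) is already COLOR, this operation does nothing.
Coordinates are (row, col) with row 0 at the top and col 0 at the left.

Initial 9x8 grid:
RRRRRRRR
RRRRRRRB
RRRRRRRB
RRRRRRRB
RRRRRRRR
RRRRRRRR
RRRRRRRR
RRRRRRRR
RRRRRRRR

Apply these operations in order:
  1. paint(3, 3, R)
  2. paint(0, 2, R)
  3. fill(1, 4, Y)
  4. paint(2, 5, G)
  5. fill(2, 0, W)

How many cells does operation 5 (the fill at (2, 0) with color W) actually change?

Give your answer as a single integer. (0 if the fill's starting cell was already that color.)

Answer: 68

Derivation:
After op 1 paint(3,3,R):
RRRRRRRR
RRRRRRRB
RRRRRRRB
RRRRRRRB
RRRRRRRR
RRRRRRRR
RRRRRRRR
RRRRRRRR
RRRRRRRR
After op 2 paint(0,2,R):
RRRRRRRR
RRRRRRRB
RRRRRRRB
RRRRRRRB
RRRRRRRR
RRRRRRRR
RRRRRRRR
RRRRRRRR
RRRRRRRR
After op 3 fill(1,4,Y) [69 cells changed]:
YYYYYYYY
YYYYYYYB
YYYYYYYB
YYYYYYYB
YYYYYYYY
YYYYYYYY
YYYYYYYY
YYYYYYYY
YYYYYYYY
After op 4 paint(2,5,G):
YYYYYYYY
YYYYYYYB
YYYYYGYB
YYYYYYYB
YYYYYYYY
YYYYYYYY
YYYYYYYY
YYYYYYYY
YYYYYYYY
After op 5 fill(2,0,W) [68 cells changed]:
WWWWWWWW
WWWWWWWB
WWWWWGWB
WWWWWWWB
WWWWWWWW
WWWWWWWW
WWWWWWWW
WWWWWWWW
WWWWWWWW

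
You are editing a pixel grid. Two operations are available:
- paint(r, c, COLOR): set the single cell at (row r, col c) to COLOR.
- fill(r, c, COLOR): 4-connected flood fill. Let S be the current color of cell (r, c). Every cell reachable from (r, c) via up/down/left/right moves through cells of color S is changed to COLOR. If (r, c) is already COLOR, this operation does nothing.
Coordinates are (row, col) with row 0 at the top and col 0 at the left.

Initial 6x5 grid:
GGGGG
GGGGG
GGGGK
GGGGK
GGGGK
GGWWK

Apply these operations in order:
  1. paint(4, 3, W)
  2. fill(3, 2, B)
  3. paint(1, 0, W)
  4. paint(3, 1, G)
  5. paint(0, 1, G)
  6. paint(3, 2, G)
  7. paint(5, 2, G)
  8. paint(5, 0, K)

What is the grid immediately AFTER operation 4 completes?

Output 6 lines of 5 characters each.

After op 1 paint(4,3,W):
GGGGG
GGGGG
GGGGK
GGGGK
GGGWK
GGWWK
After op 2 fill(3,2,B) [23 cells changed]:
BBBBB
BBBBB
BBBBK
BBBBK
BBBWK
BBWWK
After op 3 paint(1,0,W):
BBBBB
WBBBB
BBBBK
BBBBK
BBBWK
BBWWK
After op 4 paint(3,1,G):
BBBBB
WBBBB
BBBBK
BGBBK
BBBWK
BBWWK

Answer: BBBBB
WBBBB
BBBBK
BGBBK
BBBWK
BBWWK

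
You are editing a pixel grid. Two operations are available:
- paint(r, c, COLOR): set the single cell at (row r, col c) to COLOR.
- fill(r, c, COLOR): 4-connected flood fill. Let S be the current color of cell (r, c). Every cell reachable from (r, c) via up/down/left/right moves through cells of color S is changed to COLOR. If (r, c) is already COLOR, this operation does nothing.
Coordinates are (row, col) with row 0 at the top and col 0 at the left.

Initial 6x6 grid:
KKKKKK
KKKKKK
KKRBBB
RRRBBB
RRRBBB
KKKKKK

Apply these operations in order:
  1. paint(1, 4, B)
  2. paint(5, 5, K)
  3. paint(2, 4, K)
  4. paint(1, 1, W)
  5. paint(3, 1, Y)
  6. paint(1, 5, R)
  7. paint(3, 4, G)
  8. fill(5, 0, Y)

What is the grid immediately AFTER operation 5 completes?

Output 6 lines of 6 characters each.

After op 1 paint(1,4,B):
KKKKKK
KKKKBK
KKRBBB
RRRBBB
RRRBBB
KKKKKK
After op 2 paint(5,5,K):
KKKKKK
KKKKBK
KKRBBB
RRRBBB
RRRBBB
KKKKKK
After op 3 paint(2,4,K):
KKKKKK
KKKKBK
KKRBKB
RRRBBB
RRRBBB
KKKKKK
After op 4 paint(1,1,W):
KKKKKK
KWKKBK
KKRBKB
RRRBBB
RRRBBB
KKKKKK
After op 5 paint(3,1,Y):
KKKKKK
KWKKBK
KKRBKB
RYRBBB
RRRBBB
KKKKKK

Answer: KKKKKK
KWKKBK
KKRBKB
RYRBBB
RRRBBB
KKKKKK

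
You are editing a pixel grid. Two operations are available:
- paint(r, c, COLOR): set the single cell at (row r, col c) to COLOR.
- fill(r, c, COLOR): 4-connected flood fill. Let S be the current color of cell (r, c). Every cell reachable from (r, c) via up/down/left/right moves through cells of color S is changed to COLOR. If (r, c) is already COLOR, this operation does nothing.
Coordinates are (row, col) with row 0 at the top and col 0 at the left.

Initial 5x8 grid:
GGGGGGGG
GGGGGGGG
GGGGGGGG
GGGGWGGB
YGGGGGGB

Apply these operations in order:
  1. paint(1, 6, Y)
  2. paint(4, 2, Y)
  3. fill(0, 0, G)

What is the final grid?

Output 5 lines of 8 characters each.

After op 1 paint(1,6,Y):
GGGGGGGG
GGGGGGYG
GGGGGGGG
GGGGWGGB
YGGGGGGB
After op 2 paint(4,2,Y):
GGGGGGGG
GGGGGGYG
GGGGGGGG
GGGGWGGB
YGYGGGGB
After op 3 fill(0,0,G) [0 cells changed]:
GGGGGGGG
GGGGGGYG
GGGGGGGG
GGGGWGGB
YGYGGGGB

Answer: GGGGGGGG
GGGGGGYG
GGGGGGGG
GGGGWGGB
YGYGGGGB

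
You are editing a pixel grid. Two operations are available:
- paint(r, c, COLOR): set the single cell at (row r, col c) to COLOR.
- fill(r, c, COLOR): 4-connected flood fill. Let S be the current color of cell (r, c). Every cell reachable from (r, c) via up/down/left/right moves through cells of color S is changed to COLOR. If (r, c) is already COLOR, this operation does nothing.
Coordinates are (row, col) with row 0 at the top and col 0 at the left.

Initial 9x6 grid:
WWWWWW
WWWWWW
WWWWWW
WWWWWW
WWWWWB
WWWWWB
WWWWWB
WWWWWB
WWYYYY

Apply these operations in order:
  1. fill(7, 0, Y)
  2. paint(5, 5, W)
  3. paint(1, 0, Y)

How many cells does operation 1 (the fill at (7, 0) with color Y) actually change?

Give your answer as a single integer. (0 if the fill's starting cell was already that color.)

Answer: 46

Derivation:
After op 1 fill(7,0,Y) [46 cells changed]:
YYYYYY
YYYYYY
YYYYYY
YYYYYY
YYYYYB
YYYYYB
YYYYYB
YYYYYB
YYYYYY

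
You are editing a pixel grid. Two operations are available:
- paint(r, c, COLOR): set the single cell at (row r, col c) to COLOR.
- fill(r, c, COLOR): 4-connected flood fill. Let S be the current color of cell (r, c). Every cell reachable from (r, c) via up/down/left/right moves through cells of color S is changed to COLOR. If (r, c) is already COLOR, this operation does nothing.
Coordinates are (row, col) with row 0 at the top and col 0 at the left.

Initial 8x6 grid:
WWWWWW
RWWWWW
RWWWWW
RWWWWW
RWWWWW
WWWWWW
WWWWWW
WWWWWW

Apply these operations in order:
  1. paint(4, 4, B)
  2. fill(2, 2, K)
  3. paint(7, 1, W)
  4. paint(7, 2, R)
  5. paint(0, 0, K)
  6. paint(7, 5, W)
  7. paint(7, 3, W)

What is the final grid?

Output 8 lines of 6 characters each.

Answer: KKKKKK
RKKKKK
RKKKKK
RKKKKK
RKKKBK
KKKKKK
KKKKKK
KWRWKW

Derivation:
After op 1 paint(4,4,B):
WWWWWW
RWWWWW
RWWWWW
RWWWWW
RWWWBW
WWWWWW
WWWWWW
WWWWWW
After op 2 fill(2,2,K) [43 cells changed]:
KKKKKK
RKKKKK
RKKKKK
RKKKKK
RKKKBK
KKKKKK
KKKKKK
KKKKKK
After op 3 paint(7,1,W):
KKKKKK
RKKKKK
RKKKKK
RKKKKK
RKKKBK
KKKKKK
KKKKKK
KWKKKK
After op 4 paint(7,2,R):
KKKKKK
RKKKKK
RKKKKK
RKKKKK
RKKKBK
KKKKKK
KKKKKK
KWRKKK
After op 5 paint(0,0,K):
KKKKKK
RKKKKK
RKKKKK
RKKKKK
RKKKBK
KKKKKK
KKKKKK
KWRKKK
After op 6 paint(7,5,W):
KKKKKK
RKKKKK
RKKKKK
RKKKKK
RKKKBK
KKKKKK
KKKKKK
KWRKKW
After op 7 paint(7,3,W):
KKKKKK
RKKKKK
RKKKKK
RKKKKK
RKKKBK
KKKKKK
KKKKKK
KWRWKW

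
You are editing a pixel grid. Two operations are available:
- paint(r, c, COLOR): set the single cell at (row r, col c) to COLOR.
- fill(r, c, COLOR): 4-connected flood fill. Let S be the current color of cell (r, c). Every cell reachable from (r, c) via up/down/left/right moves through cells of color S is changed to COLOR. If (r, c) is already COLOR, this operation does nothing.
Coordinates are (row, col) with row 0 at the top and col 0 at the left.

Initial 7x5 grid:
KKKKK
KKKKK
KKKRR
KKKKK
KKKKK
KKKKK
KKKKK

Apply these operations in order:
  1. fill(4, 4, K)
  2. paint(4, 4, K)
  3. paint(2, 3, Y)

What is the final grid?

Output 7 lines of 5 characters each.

After op 1 fill(4,4,K) [0 cells changed]:
KKKKK
KKKKK
KKKRR
KKKKK
KKKKK
KKKKK
KKKKK
After op 2 paint(4,4,K):
KKKKK
KKKKK
KKKRR
KKKKK
KKKKK
KKKKK
KKKKK
After op 3 paint(2,3,Y):
KKKKK
KKKKK
KKKYR
KKKKK
KKKKK
KKKKK
KKKKK

Answer: KKKKK
KKKKK
KKKYR
KKKKK
KKKKK
KKKKK
KKKKK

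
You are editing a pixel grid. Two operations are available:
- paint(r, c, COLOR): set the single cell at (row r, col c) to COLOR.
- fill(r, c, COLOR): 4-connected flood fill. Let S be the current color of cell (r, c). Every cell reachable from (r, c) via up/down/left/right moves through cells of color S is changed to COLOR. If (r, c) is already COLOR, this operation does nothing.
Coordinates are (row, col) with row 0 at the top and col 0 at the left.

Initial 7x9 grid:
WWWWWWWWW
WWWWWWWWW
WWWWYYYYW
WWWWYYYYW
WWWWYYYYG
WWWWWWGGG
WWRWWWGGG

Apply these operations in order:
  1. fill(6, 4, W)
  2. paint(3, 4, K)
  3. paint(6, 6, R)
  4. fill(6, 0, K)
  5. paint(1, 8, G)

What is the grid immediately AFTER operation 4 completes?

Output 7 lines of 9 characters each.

After op 1 fill(6,4,W) [0 cells changed]:
WWWWWWWWW
WWWWWWWWW
WWWWYYYYW
WWWWYYYYW
WWWWYYYYG
WWWWWWGGG
WWRWWWGGG
After op 2 paint(3,4,K):
WWWWWWWWW
WWWWWWWWW
WWWWYYYYW
WWWWKYYYW
WWWWYYYYG
WWWWWWGGG
WWRWWWGGG
After op 3 paint(6,6,R):
WWWWWWWWW
WWWWWWWWW
WWWWYYYYW
WWWWKYYYW
WWWWYYYYG
WWWWWWGGG
WWRWWWRGG
After op 4 fill(6,0,K) [43 cells changed]:
KKKKKKKKK
KKKKKKKKK
KKKKYYYYK
KKKKKYYYK
KKKKYYYYG
KKKKKKGGG
KKRKKKRGG

Answer: KKKKKKKKK
KKKKKKKKK
KKKKYYYYK
KKKKKYYYK
KKKKYYYYG
KKKKKKGGG
KKRKKKRGG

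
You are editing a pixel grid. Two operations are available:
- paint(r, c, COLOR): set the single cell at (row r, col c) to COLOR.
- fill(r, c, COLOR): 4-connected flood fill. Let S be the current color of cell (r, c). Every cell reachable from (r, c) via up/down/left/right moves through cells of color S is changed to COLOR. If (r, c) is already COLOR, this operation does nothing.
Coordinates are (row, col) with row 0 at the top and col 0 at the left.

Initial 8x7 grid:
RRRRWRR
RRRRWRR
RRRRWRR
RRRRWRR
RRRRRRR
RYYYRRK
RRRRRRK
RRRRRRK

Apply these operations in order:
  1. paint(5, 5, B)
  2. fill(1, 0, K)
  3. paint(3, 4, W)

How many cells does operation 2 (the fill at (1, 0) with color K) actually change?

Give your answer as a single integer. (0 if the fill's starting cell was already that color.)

Answer: 45

Derivation:
After op 1 paint(5,5,B):
RRRRWRR
RRRRWRR
RRRRWRR
RRRRWRR
RRRRRRR
RYYYRBK
RRRRRRK
RRRRRRK
After op 2 fill(1,0,K) [45 cells changed]:
KKKKWKK
KKKKWKK
KKKKWKK
KKKKWKK
KKKKKKK
KYYYKBK
KKKKKKK
KKKKKKK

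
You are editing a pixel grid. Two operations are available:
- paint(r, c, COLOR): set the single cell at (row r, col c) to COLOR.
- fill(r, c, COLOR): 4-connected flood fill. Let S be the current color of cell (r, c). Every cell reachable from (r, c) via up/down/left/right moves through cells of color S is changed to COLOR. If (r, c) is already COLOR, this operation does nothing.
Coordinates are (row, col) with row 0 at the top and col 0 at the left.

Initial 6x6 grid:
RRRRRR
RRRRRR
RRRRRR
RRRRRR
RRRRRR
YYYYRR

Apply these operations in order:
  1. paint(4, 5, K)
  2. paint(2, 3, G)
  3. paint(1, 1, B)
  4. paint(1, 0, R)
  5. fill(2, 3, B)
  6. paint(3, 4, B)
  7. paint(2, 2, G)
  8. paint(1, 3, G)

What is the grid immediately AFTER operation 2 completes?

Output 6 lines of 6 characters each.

After op 1 paint(4,5,K):
RRRRRR
RRRRRR
RRRRRR
RRRRRR
RRRRRK
YYYYRR
After op 2 paint(2,3,G):
RRRRRR
RRRRRR
RRRGRR
RRRRRR
RRRRRK
YYYYRR

Answer: RRRRRR
RRRRRR
RRRGRR
RRRRRR
RRRRRK
YYYYRR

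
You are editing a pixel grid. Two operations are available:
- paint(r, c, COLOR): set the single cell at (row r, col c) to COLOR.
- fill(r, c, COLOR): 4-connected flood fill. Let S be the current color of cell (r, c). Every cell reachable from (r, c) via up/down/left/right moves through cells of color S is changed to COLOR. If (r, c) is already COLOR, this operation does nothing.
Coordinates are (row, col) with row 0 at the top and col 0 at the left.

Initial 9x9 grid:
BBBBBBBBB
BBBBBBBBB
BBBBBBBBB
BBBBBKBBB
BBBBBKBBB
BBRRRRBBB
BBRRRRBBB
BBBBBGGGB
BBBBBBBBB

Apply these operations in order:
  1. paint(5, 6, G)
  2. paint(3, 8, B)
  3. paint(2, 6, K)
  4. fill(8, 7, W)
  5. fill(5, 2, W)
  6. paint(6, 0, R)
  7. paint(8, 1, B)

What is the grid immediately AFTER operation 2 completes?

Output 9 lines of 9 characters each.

Answer: BBBBBBBBB
BBBBBBBBB
BBBBBBBBB
BBBBBKBBB
BBBBBKBBB
BBRRRRGBB
BBRRRRBBB
BBBBBGGGB
BBBBBBBBB

Derivation:
After op 1 paint(5,6,G):
BBBBBBBBB
BBBBBBBBB
BBBBBBBBB
BBBBBKBBB
BBBBBKBBB
BBRRRRGBB
BBRRRRBBB
BBBBBGGGB
BBBBBBBBB
After op 2 paint(3,8,B):
BBBBBBBBB
BBBBBBBBB
BBBBBBBBB
BBBBBKBBB
BBBBBKBBB
BBRRRRGBB
BBRRRRBBB
BBBBBGGGB
BBBBBBBBB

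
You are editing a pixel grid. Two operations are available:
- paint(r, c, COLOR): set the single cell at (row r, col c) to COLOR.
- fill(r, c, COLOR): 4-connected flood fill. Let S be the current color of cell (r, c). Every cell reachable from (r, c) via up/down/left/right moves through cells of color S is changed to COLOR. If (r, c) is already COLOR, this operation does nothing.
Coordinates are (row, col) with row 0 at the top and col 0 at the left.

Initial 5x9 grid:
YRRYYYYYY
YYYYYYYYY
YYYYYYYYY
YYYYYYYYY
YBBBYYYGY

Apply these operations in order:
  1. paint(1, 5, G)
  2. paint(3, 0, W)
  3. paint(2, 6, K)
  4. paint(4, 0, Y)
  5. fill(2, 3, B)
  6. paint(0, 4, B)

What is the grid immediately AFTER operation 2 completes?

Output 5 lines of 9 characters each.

After op 1 paint(1,5,G):
YRRYYYYYY
YYYYYGYYY
YYYYYYYYY
YYYYYYYYY
YBBBYYYGY
After op 2 paint(3,0,W):
YRRYYYYYY
YYYYYGYYY
YYYYYYYYY
WYYYYYYYY
YBBBYYYGY

Answer: YRRYYYYYY
YYYYYGYYY
YYYYYYYYY
WYYYYYYYY
YBBBYYYGY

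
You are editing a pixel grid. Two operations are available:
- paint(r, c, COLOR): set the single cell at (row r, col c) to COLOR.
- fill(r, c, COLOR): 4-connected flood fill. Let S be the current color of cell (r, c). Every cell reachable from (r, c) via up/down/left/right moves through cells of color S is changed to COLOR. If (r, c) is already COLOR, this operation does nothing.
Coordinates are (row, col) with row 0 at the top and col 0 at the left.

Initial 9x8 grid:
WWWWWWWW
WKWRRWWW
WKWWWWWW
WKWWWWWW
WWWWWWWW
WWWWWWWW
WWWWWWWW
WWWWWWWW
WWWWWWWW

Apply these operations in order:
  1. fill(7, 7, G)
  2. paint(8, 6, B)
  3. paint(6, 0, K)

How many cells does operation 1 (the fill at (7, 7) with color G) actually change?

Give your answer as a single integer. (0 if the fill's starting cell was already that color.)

Answer: 67

Derivation:
After op 1 fill(7,7,G) [67 cells changed]:
GGGGGGGG
GKGRRGGG
GKGGGGGG
GKGGGGGG
GGGGGGGG
GGGGGGGG
GGGGGGGG
GGGGGGGG
GGGGGGGG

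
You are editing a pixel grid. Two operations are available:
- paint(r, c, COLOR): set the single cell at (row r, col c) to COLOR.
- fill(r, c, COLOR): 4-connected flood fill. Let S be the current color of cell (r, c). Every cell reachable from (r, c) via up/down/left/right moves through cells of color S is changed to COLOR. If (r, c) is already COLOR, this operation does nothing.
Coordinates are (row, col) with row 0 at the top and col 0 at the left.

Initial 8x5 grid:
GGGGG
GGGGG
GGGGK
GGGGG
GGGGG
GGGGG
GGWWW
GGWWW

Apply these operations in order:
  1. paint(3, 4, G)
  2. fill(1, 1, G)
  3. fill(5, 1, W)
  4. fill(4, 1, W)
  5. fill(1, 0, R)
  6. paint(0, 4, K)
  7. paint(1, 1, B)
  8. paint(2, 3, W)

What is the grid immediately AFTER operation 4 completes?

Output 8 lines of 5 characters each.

After op 1 paint(3,4,G):
GGGGG
GGGGG
GGGGK
GGGGG
GGGGG
GGGGG
GGWWW
GGWWW
After op 2 fill(1,1,G) [0 cells changed]:
GGGGG
GGGGG
GGGGK
GGGGG
GGGGG
GGGGG
GGWWW
GGWWW
After op 3 fill(5,1,W) [33 cells changed]:
WWWWW
WWWWW
WWWWK
WWWWW
WWWWW
WWWWW
WWWWW
WWWWW
After op 4 fill(4,1,W) [0 cells changed]:
WWWWW
WWWWW
WWWWK
WWWWW
WWWWW
WWWWW
WWWWW
WWWWW

Answer: WWWWW
WWWWW
WWWWK
WWWWW
WWWWW
WWWWW
WWWWW
WWWWW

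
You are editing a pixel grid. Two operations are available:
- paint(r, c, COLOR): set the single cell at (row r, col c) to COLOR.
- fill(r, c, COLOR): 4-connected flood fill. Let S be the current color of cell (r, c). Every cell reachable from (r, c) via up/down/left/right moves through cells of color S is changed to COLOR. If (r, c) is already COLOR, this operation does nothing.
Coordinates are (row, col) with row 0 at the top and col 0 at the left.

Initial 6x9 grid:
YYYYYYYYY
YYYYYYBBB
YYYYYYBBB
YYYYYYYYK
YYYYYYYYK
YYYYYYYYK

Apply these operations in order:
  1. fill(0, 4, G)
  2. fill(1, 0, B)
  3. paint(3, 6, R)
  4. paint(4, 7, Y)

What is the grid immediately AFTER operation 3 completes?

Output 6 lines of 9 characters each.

Answer: BBBBBBBBB
BBBBBBBBB
BBBBBBBBB
BBBBBBRBK
BBBBBBBBK
BBBBBBBBK

Derivation:
After op 1 fill(0,4,G) [45 cells changed]:
GGGGGGGGG
GGGGGGBBB
GGGGGGBBB
GGGGGGGGK
GGGGGGGGK
GGGGGGGGK
After op 2 fill(1,0,B) [45 cells changed]:
BBBBBBBBB
BBBBBBBBB
BBBBBBBBB
BBBBBBBBK
BBBBBBBBK
BBBBBBBBK
After op 3 paint(3,6,R):
BBBBBBBBB
BBBBBBBBB
BBBBBBBBB
BBBBBBRBK
BBBBBBBBK
BBBBBBBBK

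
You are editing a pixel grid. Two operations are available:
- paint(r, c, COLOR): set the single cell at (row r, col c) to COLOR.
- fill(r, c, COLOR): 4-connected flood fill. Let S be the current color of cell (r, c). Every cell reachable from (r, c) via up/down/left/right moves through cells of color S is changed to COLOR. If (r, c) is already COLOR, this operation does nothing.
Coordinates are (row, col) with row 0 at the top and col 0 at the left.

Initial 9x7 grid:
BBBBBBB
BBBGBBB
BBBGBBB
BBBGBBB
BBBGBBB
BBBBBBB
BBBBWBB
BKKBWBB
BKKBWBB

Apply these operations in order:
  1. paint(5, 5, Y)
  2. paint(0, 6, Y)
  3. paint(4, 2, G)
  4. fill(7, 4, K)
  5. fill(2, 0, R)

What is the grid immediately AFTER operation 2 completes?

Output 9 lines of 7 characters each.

After op 1 paint(5,5,Y):
BBBBBBB
BBBGBBB
BBBGBBB
BBBGBBB
BBBGBBB
BBBBBYB
BBBBWBB
BKKBWBB
BKKBWBB
After op 2 paint(0,6,Y):
BBBBBBY
BBBGBBB
BBBGBBB
BBBGBBB
BBBGBBB
BBBBBYB
BBBBWBB
BKKBWBB
BKKBWBB

Answer: BBBBBBY
BBBGBBB
BBBGBBB
BBBGBBB
BBBGBBB
BBBBBYB
BBBBWBB
BKKBWBB
BKKBWBB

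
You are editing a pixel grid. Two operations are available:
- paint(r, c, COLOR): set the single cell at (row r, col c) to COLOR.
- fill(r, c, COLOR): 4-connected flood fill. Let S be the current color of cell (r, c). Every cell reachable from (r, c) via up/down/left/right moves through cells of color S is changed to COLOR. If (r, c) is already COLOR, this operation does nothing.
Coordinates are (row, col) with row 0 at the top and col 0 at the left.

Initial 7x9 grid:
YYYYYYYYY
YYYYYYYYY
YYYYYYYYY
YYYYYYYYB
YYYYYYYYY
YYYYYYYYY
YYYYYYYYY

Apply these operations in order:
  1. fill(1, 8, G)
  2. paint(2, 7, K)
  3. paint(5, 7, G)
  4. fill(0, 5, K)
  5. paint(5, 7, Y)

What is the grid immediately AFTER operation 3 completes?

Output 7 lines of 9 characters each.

After op 1 fill(1,8,G) [62 cells changed]:
GGGGGGGGG
GGGGGGGGG
GGGGGGGGG
GGGGGGGGB
GGGGGGGGG
GGGGGGGGG
GGGGGGGGG
After op 2 paint(2,7,K):
GGGGGGGGG
GGGGGGGGG
GGGGGGGKG
GGGGGGGGB
GGGGGGGGG
GGGGGGGGG
GGGGGGGGG
After op 3 paint(5,7,G):
GGGGGGGGG
GGGGGGGGG
GGGGGGGKG
GGGGGGGGB
GGGGGGGGG
GGGGGGGGG
GGGGGGGGG

Answer: GGGGGGGGG
GGGGGGGGG
GGGGGGGKG
GGGGGGGGB
GGGGGGGGG
GGGGGGGGG
GGGGGGGGG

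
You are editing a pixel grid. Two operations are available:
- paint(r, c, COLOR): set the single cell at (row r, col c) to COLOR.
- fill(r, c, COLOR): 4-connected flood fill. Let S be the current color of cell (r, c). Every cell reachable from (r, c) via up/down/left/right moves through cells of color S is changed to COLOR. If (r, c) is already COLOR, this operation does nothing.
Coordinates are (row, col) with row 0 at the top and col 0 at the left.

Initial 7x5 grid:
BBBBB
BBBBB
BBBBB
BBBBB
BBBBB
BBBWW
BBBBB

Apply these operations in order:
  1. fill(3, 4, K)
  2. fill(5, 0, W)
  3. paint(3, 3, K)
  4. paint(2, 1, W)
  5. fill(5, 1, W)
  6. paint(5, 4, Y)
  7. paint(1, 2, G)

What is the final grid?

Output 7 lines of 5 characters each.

After op 1 fill(3,4,K) [33 cells changed]:
KKKKK
KKKKK
KKKKK
KKKKK
KKKKK
KKKWW
KKKKK
After op 2 fill(5,0,W) [33 cells changed]:
WWWWW
WWWWW
WWWWW
WWWWW
WWWWW
WWWWW
WWWWW
After op 3 paint(3,3,K):
WWWWW
WWWWW
WWWWW
WWWKW
WWWWW
WWWWW
WWWWW
After op 4 paint(2,1,W):
WWWWW
WWWWW
WWWWW
WWWKW
WWWWW
WWWWW
WWWWW
After op 5 fill(5,1,W) [0 cells changed]:
WWWWW
WWWWW
WWWWW
WWWKW
WWWWW
WWWWW
WWWWW
After op 6 paint(5,4,Y):
WWWWW
WWWWW
WWWWW
WWWKW
WWWWW
WWWWY
WWWWW
After op 7 paint(1,2,G):
WWWWW
WWGWW
WWWWW
WWWKW
WWWWW
WWWWY
WWWWW

Answer: WWWWW
WWGWW
WWWWW
WWWKW
WWWWW
WWWWY
WWWWW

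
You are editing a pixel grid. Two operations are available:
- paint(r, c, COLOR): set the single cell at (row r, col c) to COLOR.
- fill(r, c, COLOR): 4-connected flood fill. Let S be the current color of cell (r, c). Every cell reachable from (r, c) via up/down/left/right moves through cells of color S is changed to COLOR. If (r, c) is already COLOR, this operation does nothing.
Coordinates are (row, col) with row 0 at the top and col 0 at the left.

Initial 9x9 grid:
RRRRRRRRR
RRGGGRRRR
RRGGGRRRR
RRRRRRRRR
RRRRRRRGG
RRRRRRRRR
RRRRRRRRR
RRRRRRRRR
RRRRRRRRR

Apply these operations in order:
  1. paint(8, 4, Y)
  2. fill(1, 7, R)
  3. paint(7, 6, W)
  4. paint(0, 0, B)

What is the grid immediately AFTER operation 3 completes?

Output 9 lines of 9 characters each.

Answer: RRRRRRRRR
RRGGGRRRR
RRGGGRRRR
RRRRRRRRR
RRRRRRRGG
RRRRRRRRR
RRRRRRRRR
RRRRRRWRR
RRRRYRRRR

Derivation:
After op 1 paint(8,4,Y):
RRRRRRRRR
RRGGGRRRR
RRGGGRRRR
RRRRRRRRR
RRRRRRRGG
RRRRRRRRR
RRRRRRRRR
RRRRRRRRR
RRRRYRRRR
After op 2 fill(1,7,R) [0 cells changed]:
RRRRRRRRR
RRGGGRRRR
RRGGGRRRR
RRRRRRRRR
RRRRRRRGG
RRRRRRRRR
RRRRRRRRR
RRRRRRRRR
RRRRYRRRR
After op 3 paint(7,6,W):
RRRRRRRRR
RRGGGRRRR
RRGGGRRRR
RRRRRRRRR
RRRRRRRGG
RRRRRRRRR
RRRRRRRRR
RRRRRRWRR
RRRRYRRRR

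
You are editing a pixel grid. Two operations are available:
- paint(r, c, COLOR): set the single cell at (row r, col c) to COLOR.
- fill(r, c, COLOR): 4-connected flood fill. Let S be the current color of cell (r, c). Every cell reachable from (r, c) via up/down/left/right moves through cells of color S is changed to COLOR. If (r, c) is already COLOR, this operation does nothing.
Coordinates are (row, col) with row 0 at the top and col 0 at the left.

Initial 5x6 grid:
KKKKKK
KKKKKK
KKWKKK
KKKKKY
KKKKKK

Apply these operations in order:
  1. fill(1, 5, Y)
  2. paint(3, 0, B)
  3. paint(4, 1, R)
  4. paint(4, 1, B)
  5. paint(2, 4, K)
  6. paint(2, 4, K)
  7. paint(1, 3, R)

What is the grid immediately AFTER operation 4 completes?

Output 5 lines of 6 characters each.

Answer: YYYYYY
YYYYYY
YYWYYY
BYYYYY
YBYYYY

Derivation:
After op 1 fill(1,5,Y) [28 cells changed]:
YYYYYY
YYYYYY
YYWYYY
YYYYYY
YYYYYY
After op 2 paint(3,0,B):
YYYYYY
YYYYYY
YYWYYY
BYYYYY
YYYYYY
After op 3 paint(4,1,R):
YYYYYY
YYYYYY
YYWYYY
BYYYYY
YRYYYY
After op 4 paint(4,1,B):
YYYYYY
YYYYYY
YYWYYY
BYYYYY
YBYYYY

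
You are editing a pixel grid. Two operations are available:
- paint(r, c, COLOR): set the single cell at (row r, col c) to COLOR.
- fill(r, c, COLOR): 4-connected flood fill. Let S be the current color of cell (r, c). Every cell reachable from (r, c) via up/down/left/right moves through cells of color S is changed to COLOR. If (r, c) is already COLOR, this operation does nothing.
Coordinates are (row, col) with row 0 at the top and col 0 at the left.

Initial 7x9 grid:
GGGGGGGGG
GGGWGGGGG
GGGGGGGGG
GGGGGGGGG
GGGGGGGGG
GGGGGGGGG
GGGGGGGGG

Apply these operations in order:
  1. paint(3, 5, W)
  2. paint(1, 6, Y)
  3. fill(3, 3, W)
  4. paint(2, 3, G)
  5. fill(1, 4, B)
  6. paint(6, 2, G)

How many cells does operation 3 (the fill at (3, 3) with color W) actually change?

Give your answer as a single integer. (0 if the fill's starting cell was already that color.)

Answer: 60

Derivation:
After op 1 paint(3,5,W):
GGGGGGGGG
GGGWGGGGG
GGGGGGGGG
GGGGGWGGG
GGGGGGGGG
GGGGGGGGG
GGGGGGGGG
After op 2 paint(1,6,Y):
GGGGGGGGG
GGGWGGYGG
GGGGGGGGG
GGGGGWGGG
GGGGGGGGG
GGGGGGGGG
GGGGGGGGG
After op 3 fill(3,3,W) [60 cells changed]:
WWWWWWWWW
WWWWWWYWW
WWWWWWWWW
WWWWWWWWW
WWWWWWWWW
WWWWWWWWW
WWWWWWWWW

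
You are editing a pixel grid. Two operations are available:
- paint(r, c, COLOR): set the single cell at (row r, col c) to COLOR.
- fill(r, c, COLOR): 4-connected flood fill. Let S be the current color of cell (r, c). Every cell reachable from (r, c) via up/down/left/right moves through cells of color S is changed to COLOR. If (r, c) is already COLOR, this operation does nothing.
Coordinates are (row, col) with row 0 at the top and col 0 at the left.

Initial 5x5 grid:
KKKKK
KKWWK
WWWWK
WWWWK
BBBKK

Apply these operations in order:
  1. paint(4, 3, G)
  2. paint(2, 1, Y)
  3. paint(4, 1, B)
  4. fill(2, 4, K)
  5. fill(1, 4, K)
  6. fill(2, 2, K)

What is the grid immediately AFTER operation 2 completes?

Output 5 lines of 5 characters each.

After op 1 paint(4,3,G):
KKKKK
KKWWK
WWWWK
WWWWK
BBBGK
After op 2 paint(2,1,Y):
KKKKK
KKWWK
WYWWK
WWWWK
BBBGK

Answer: KKKKK
KKWWK
WYWWK
WWWWK
BBBGK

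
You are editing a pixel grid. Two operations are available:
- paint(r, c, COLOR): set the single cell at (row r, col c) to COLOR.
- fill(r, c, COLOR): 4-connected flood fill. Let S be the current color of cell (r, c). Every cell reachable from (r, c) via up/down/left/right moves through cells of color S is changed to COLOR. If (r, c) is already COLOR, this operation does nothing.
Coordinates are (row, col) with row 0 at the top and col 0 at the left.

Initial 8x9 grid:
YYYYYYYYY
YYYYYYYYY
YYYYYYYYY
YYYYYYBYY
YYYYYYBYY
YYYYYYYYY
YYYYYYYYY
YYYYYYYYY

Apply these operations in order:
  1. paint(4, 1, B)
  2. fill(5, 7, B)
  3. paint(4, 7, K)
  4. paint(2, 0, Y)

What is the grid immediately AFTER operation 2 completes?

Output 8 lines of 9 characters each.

After op 1 paint(4,1,B):
YYYYYYYYY
YYYYYYYYY
YYYYYYYYY
YYYYYYBYY
YBYYYYBYY
YYYYYYYYY
YYYYYYYYY
YYYYYYYYY
After op 2 fill(5,7,B) [69 cells changed]:
BBBBBBBBB
BBBBBBBBB
BBBBBBBBB
BBBBBBBBB
BBBBBBBBB
BBBBBBBBB
BBBBBBBBB
BBBBBBBBB

Answer: BBBBBBBBB
BBBBBBBBB
BBBBBBBBB
BBBBBBBBB
BBBBBBBBB
BBBBBBBBB
BBBBBBBBB
BBBBBBBBB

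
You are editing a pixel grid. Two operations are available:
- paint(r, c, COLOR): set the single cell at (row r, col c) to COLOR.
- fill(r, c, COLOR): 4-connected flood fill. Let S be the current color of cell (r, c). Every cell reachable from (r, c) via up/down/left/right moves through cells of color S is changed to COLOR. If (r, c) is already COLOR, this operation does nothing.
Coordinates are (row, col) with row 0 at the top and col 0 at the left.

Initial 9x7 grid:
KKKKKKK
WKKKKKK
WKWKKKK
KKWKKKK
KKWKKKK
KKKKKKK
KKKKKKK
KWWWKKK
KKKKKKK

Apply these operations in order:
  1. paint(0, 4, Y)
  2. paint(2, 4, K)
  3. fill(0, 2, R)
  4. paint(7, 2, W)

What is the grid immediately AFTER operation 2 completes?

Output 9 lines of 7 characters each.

Answer: KKKKYKK
WKKKKKK
WKWKKKK
KKWKKKK
KKWKKKK
KKKKKKK
KKKKKKK
KWWWKKK
KKKKKKK

Derivation:
After op 1 paint(0,4,Y):
KKKKYKK
WKKKKKK
WKWKKKK
KKWKKKK
KKWKKKK
KKKKKKK
KKKKKKK
KWWWKKK
KKKKKKK
After op 2 paint(2,4,K):
KKKKYKK
WKKKKKK
WKWKKKK
KKWKKKK
KKWKKKK
KKKKKKK
KKKKKKK
KWWWKKK
KKKKKKK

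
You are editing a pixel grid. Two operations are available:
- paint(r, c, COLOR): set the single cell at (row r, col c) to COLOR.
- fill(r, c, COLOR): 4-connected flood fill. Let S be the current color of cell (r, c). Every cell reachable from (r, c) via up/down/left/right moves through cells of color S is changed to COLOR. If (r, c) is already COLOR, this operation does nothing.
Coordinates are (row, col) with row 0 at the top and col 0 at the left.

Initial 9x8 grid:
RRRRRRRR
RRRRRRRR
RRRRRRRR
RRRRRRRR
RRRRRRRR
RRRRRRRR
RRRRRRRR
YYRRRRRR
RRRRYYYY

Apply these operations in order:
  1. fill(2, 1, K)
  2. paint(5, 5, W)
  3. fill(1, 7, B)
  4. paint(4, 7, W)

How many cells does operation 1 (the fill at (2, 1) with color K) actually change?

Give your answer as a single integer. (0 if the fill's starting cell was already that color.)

Answer: 66

Derivation:
After op 1 fill(2,1,K) [66 cells changed]:
KKKKKKKK
KKKKKKKK
KKKKKKKK
KKKKKKKK
KKKKKKKK
KKKKKKKK
KKKKKKKK
YYKKKKKK
KKKKYYYY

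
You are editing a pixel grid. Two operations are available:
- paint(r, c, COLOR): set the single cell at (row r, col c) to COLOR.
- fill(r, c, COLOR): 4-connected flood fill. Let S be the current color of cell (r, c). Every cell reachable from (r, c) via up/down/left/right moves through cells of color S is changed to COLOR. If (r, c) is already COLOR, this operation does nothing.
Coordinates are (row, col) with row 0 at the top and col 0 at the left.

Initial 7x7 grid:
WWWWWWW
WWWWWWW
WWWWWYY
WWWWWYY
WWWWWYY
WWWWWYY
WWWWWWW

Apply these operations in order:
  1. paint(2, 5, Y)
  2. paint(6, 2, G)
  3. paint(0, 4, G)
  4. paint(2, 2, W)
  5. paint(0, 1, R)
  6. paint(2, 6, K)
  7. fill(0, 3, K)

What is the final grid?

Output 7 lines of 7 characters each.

After op 1 paint(2,5,Y):
WWWWWWW
WWWWWWW
WWWWWYY
WWWWWYY
WWWWWYY
WWWWWYY
WWWWWWW
After op 2 paint(6,2,G):
WWWWWWW
WWWWWWW
WWWWWYY
WWWWWYY
WWWWWYY
WWWWWYY
WWGWWWW
After op 3 paint(0,4,G):
WWWWGWW
WWWWWWW
WWWWWYY
WWWWWYY
WWWWWYY
WWWWWYY
WWGWWWW
After op 4 paint(2,2,W):
WWWWGWW
WWWWWWW
WWWWWYY
WWWWWYY
WWWWWYY
WWWWWYY
WWGWWWW
After op 5 paint(0,1,R):
WRWWGWW
WWWWWWW
WWWWWYY
WWWWWYY
WWWWWYY
WWWWWYY
WWGWWWW
After op 6 paint(2,6,K):
WRWWGWW
WWWWWWW
WWWWWYK
WWWWWYY
WWWWWYY
WWWWWYY
WWGWWWW
After op 7 fill(0,3,K) [38 cells changed]:
KRKKGKK
KKKKKKK
KKKKKYK
KKKKKYY
KKKKKYY
KKKKKYY
KKGKKKK

Answer: KRKKGKK
KKKKKKK
KKKKKYK
KKKKKYY
KKKKKYY
KKKKKYY
KKGKKKK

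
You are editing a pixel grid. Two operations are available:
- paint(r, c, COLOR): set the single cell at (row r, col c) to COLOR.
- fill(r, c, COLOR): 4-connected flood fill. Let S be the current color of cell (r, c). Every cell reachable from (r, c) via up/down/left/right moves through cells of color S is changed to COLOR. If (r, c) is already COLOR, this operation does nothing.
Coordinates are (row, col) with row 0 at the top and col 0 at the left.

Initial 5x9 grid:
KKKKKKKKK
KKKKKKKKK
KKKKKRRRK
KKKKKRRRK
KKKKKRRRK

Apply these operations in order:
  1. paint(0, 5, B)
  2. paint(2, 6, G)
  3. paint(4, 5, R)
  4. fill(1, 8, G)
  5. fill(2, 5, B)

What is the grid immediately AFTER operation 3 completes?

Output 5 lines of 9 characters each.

Answer: KKKKKBKKK
KKKKKKKKK
KKKKKRGRK
KKKKKRRRK
KKKKKRRRK

Derivation:
After op 1 paint(0,5,B):
KKKKKBKKK
KKKKKKKKK
KKKKKRRRK
KKKKKRRRK
KKKKKRRRK
After op 2 paint(2,6,G):
KKKKKBKKK
KKKKKKKKK
KKKKKRGRK
KKKKKRRRK
KKKKKRRRK
After op 3 paint(4,5,R):
KKKKKBKKK
KKKKKKKKK
KKKKKRGRK
KKKKKRRRK
KKKKKRRRK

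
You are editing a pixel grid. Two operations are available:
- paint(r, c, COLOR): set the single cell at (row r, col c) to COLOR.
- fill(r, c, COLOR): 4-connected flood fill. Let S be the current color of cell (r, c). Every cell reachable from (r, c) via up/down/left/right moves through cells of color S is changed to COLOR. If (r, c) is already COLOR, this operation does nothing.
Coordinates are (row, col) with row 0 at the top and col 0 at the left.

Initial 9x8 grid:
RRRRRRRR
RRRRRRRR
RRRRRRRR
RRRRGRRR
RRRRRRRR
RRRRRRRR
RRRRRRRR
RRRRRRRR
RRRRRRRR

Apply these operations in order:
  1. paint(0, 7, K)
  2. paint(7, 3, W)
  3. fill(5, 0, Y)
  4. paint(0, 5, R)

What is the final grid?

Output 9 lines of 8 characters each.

After op 1 paint(0,7,K):
RRRRRRRK
RRRRRRRR
RRRRRRRR
RRRRGRRR
RRRRRRRR
RRRRRRRR
RRRRRRRR
RRRRRRRR
RRRRRRRR
After op 2 paint(7,3,W):
RRRRRRRK
RRRRRRRR
RRRRRRRR
RRRRGRRR
RRRRRRRR
RRRRRRRR
RRRRRRRR
RRRWRRRR
RRRRRRRR
After op 3 fill(5,0,Y) [69 cells changed]:
YYYYYYYK
YYYYYYYY
YYYYYYYY
YYYYGYYY
YYYYYYYY
YYYYYYYY
YYYYYYYY
YYYWYYYY
YYYYYYYY
After op 4 paint(0,5,R):
YYYYYRYK
YYYYYYYY
YYYYYYYY
YYYYGYYY
YYYYYYYY
YYYYYYYY
YYYYYYYY
YYYWYYYY
YYYYYYYY

Answer: YYYYYRYK
YYYYYYYY
YYYYYYYY
YYYYGYYY
YYYYYYYY
YYYYYYYY
YYYYYYYY
YYYWYYYY
YYYYYYYY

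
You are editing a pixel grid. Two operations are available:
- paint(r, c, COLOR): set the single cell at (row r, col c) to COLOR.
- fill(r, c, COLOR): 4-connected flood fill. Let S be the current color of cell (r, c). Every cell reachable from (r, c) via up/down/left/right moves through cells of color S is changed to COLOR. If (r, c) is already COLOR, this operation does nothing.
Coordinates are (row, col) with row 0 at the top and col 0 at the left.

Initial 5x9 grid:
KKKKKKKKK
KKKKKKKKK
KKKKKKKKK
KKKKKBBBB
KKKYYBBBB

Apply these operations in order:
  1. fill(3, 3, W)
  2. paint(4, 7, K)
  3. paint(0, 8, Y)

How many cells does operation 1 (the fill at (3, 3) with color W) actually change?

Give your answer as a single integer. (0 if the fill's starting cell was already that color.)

After op 1 fill(3,3,W) [35 cells changed]:
WWWWWWWWW
WWWWWWWWW
WWWWWWWWW
WWWWWBBBB
WWWYYBBBB

Answer: 35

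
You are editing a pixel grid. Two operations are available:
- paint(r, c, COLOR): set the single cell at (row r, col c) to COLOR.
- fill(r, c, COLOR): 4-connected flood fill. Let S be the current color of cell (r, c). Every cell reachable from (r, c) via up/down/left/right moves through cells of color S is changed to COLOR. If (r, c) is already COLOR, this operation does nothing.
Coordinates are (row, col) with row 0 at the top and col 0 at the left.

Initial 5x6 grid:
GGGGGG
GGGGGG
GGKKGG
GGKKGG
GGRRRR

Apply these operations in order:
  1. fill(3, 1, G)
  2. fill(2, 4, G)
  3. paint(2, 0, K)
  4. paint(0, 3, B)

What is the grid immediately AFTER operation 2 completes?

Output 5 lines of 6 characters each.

Answer: GGGGGG
GGGGGG
GGKKGG
GGKKGG
GGRRRR

Derivation:
After op 1 fill(3,1,G) [0 cells changed]:
GGGGGG
GGGGGG
GGKKGG
GGKKGG
GGRRRR
After op 2 fill(2,4,G) [0 cells changed]:
GGGGGG
GGGGGG
GGKKGG
GGKKGG
GGRRRR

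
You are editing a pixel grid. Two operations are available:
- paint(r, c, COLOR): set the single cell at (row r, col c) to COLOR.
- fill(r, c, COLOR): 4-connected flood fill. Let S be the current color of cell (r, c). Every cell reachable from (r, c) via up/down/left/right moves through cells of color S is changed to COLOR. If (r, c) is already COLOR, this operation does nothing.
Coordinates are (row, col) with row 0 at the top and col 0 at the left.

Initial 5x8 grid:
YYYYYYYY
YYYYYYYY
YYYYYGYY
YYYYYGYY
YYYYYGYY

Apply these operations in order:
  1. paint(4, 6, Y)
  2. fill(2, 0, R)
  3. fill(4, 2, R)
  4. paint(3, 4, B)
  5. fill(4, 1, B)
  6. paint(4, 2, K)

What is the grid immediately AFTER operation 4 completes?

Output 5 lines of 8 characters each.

Answer: RRRRRRRR
RRRRRRRR
RRRRRGRR
RRRRBGRR
RRRRRGRR

Derivation:
After op 1 paint(4,6,Y):
YYYYYYYY
YYYYYYYY
YYYYYGYY
YYYYYGYY
YYYYYGYY
After op 2 fill(2,0,R) [37 cells changed]:
RRRRRRRR
RRRRRRRR
RRRRRGRR
RRRRRGRR
RRRRRGRR
After op 3 fill(4,2,R) [0 cells changed]:
RRRRRRRR
RRRRRRRR
RRRRRGRR
RRRRRGRR
RRRRRGRR
After op 4 paint(3,4,B):
RRRRRRRR
RRRRRRRR
RRRRRGRR
RRRRBGRR
RRRRRGRR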